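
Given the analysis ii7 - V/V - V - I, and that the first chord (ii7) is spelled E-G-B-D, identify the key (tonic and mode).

ii7 is given as E-G-B-D — a minor seventh chord with root E.
If E is scale degree 2 and the mode makes that degree carry a minor seventh chord, the tonic is D and the mode is major.

D major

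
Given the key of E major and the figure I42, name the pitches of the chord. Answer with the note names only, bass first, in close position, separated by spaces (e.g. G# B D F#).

D# E G# B

The numeral's case and figure indicate a major seventh chord. In E major its root, the first degree, is E.
That chord is spelled E-G#-B-D#.
The figured bass 42 indicates third inversion, placing the seventh (D#) in the bass: D#-E-G#-B.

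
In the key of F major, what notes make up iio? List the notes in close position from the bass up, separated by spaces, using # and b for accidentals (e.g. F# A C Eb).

Scale degree 2 in F major is G; here the chord built on it is altered to a diminished triad. iio is the diminished supertonic triad, borrowed from the parallel minor.
So the chord is G-Bb-Db, a diminished triad.

G Bb Db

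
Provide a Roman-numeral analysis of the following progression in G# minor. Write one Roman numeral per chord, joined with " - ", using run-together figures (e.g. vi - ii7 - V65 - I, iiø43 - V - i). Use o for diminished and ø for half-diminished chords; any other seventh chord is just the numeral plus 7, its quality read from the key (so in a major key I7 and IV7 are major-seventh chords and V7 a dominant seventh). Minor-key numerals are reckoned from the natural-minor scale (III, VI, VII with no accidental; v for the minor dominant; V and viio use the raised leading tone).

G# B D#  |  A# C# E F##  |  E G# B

i - viio65 - VI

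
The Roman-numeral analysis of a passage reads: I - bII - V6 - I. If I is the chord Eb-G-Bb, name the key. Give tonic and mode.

Eb major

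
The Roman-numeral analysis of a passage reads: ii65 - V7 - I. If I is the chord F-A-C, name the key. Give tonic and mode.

F major

The anchor chord is a major triad on F, labeled I.
If F is scale degree 1 and the mode makes that degree carry a major triad, the tonic is F and the mode is major.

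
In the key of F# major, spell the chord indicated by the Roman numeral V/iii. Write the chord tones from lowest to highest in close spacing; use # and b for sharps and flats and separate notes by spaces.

V/iii is a secondary dominant — the dominant triad of iii. iii in F# major is A#, so the applied chord's root is E#, a perfect fifth above.
Building a major triad on E# gives E#-G##-B#.

E# G## B#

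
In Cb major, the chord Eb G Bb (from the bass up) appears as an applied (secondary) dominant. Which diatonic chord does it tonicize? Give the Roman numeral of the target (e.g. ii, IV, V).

vi

The chord is a major triad on Eb.
A dominant resolves down a perfect fifth: Eb → Ab. In Cb major, Ab is scale degree 6, i.e. vi.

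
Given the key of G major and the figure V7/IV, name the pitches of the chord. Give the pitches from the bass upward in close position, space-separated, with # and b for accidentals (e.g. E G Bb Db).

The slash means an applied dominant: we want the dominant of IV. In G major, IV is C major, and its dominant is built on G.
Building a dominant seventh chord on G gives G-B-D-F.

G B D F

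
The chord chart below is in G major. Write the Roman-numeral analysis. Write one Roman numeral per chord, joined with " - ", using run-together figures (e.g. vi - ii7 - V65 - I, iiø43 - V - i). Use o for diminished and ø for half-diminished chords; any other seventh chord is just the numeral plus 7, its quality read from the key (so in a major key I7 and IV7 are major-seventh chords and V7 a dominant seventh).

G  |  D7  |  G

G: major triad on G = scale degree 1 → I.
D7: root D is the dominant; dominant seventh chord there is V7.
G: root G is the tonic; major triad there is I.

I - V7 - I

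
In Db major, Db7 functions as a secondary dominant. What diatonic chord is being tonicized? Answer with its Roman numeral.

IV

The chord is a dominant seventh chord on Db.
A dominant resolves down a perfect fifth: Db → Gb. In Db major, Gb is scale degree 4, i.e. IV.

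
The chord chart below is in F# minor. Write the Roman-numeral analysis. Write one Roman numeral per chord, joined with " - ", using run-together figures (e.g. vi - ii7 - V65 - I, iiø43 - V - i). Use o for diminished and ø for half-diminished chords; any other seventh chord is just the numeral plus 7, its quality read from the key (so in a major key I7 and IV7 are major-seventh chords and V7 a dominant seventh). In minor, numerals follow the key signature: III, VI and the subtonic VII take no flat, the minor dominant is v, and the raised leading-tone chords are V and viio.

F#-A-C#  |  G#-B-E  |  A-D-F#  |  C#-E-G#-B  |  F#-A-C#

F#-A-C#: root F# is the tonic; minor triad there is i.
G#-B-E has root E, degree 7 in F# minor, so VII6.
A-D-F#: major triad on D = scale degree 6 → VI64.
C#-E-G#-B has root C#, degree 5 in F# minor, so v7.
F#-A-C#: minor triad on F# = scale degree 1 → i.

i - VII6 - VI64 - v7 - i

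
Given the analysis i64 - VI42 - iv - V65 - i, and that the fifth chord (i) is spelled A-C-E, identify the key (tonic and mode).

A minor

The chord Am is a minor triad rooted on A; its label is i.
If A is scale degree 1 and the mode makes that degree carry a minor triad, the tonic is A and the mode is minor.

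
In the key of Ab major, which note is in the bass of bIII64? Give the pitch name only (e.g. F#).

bIII in Ab major has root Cb; the chord is Cb-Eb-Gb.
The figure 64 means second inversion — the fifth is in the bass.

Gb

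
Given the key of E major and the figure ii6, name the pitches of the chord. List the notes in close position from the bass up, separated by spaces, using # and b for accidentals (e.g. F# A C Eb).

A C# F#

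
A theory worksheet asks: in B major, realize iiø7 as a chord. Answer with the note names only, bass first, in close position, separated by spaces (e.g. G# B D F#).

C# E G B

Scale degree 2 in B major is C#; here the chord built on it is altered to a half-diminished seventh chord. iiø7 is the half-diminished supertonic seventh, borrowed from the parallel minor.
So the chord is C#-E-G-B, a half-diminished seventh chord.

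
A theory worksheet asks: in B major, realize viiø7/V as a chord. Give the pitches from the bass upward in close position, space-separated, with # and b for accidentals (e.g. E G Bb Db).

E# G# B D#

The slash marks an applied leading-tone chord: viio of V. In B major, V is F#, so the leading tone to it is E#, a half step below.
Building a half-diminished seventh chord on E# gives E#-G#-B-D#.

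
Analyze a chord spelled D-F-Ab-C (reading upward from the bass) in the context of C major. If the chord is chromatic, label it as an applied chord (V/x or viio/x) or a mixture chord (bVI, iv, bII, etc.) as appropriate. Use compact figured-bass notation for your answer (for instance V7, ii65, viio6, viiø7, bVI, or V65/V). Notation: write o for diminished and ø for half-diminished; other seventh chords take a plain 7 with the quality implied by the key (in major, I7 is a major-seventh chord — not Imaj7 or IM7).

The pitches D-F-Ab-C form a half-diminished seventh chord rooted on D.
D is the second degree of C major. This is the half-diminished supertonic seventh, borrowed from the parallel minor.

iiø7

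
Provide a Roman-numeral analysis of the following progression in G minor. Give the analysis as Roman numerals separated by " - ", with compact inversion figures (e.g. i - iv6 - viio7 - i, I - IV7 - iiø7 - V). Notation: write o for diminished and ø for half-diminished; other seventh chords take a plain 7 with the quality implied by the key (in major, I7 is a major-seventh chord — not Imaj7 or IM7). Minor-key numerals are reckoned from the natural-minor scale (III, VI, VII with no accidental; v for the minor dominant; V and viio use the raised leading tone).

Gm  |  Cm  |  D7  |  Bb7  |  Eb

Gm has root G, degree 1 in G minor, so i.
Cm has root C, degree 4 in G minor, so iv.
D7 has root D, degree 5 in G minor, so V7.
Bb7 is the secondary dominant of VI (dominant seventh chord on Bb): V7/VI.
Eb: major triad on Eb = scale degree 6 → VI.

i - iv - V7 - V7/VI - VI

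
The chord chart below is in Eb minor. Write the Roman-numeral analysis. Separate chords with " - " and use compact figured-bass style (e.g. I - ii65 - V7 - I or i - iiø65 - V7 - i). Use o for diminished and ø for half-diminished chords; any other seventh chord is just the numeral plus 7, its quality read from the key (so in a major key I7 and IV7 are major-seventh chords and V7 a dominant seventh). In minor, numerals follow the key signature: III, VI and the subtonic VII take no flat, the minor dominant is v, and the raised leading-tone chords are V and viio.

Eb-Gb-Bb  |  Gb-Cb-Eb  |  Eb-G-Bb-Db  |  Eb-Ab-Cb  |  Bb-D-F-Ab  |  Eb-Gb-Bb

Eb-Gb-Bb: minor triad on Eb = scale degree 1 → i.
Gb-Cb-Eb: root Cb is the submediant; major triad there is VI64.
Eb-G-Bb-Db: chromatic; Eb is V of iv, so V7/iv.
Eb-Ab-Cb: root Ab is the subdominant; minor triad there is iv64.
Bb-D-F-Ab: root Bb is the dominant; dominant seventh chord there is V7.
Eb-Gb-Bb: minor triad on Eb = scale degree 1 → i.

i - VI64 - V7/iv - iv64 - V7 - i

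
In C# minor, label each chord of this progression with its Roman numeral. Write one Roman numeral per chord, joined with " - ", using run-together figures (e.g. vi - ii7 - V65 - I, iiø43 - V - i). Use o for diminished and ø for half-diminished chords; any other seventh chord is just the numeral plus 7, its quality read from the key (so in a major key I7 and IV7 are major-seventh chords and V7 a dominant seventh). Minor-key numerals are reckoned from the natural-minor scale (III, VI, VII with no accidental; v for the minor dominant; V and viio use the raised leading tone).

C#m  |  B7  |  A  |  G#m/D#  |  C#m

C#m: root C# is the tonic; minor triad there is i.
B7 has root B, degree 7 in C# minor, so VII7.
A: root A is the submediant; major triad there is VI.
G#m/D# has root G#, degree 5 in C# minor, so v64.
C#m: minor triad on C# = scale degree 1 → i.

i - VII7 - VI - v64 - i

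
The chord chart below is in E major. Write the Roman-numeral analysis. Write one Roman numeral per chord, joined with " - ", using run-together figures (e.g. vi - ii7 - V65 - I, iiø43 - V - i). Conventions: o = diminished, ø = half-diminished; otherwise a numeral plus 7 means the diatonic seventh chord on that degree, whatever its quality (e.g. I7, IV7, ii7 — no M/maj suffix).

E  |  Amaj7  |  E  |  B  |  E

I - IV7 - I - V - I

E has root E, degree 1 in E major, so I.
Amaj7 has root A, degree 4 in E major, so IV7.
E has root E, degree 1 in E major, so I.
B: major triad on B = scale degree 5 → V.
E: major triad on E = scale degree 1 → I.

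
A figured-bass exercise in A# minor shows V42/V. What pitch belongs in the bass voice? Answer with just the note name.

A#

The applied chord V42/V is rooted on B#: B#-D##-F##-A#.
The figure 42 means third inversion — the seventh is in the bass.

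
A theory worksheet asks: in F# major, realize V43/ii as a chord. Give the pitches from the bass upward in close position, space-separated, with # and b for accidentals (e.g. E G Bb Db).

The slash means an applied dominant: we want the dominant of ii. In F# major, ii is G# minor, and its dominant is built on D#.
Building a dominant seventh chord on D# gives D#-F##-A#-C#.
The figured bass 43 indicates second inversion, placing the fifth (A#) in the bass: A#-C#-D#-F##.

A# C# D# F##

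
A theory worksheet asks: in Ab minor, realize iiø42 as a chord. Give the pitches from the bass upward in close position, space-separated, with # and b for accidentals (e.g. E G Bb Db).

Ab Bb Db Fb

In Ab minor, scale degree 2 is Bb, and the diatonic chord built there is a half-diminished seventh chord.
That chord is spelled Bb-Db-Fb-Ab.
With the 42 figure the chord is in third inversion; from the bass Ab upward in close position it reads Ab-Bb-Db-Fb.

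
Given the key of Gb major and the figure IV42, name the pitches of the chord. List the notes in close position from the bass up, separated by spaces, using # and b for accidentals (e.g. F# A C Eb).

The numeral's case and figure indicate a major seventh chord. In Gb major its root, the fourth degree, is Cb.
Stacking thirds from Cb gives Cb-Eb-Gb-Bb.
With the 42 figure the chord is in third inversion; from the bass Bb upward in close position it reads Bb-Cb-Eb-Gb.

Bb Cb Eb Gb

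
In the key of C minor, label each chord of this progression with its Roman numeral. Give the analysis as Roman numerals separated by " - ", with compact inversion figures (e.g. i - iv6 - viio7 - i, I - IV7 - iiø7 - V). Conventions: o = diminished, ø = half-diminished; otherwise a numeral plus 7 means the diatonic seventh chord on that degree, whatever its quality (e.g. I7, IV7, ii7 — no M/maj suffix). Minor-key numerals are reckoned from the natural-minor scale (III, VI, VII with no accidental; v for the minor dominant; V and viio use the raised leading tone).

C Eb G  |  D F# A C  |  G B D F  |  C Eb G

i - V7/V - V7 - i

C-Eb-G: root C is the tonic; minor triad there is i.
D-F#-A-C is the secondary dominant of V (dominant seventh chord on D): V7/V.
G-B-D-F: root G is the dominant; dominant seventh chord there is V7.
C-Eb-G has root C, degree 1 in C minor, so i.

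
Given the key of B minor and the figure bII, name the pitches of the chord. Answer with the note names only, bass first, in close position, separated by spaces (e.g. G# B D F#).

C E G

Scale degree 2 in B minor is C#; lowering it a half step gives C. bII is the Neapolitan chord — a major triad on the lowered second degree.
So the chord is C-E-G.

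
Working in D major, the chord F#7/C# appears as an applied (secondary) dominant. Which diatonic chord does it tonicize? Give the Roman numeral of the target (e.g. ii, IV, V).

vi

The chord is a dominant seventh chord on F#.
A dominant resolves down a perfect fifth: F# → B. In D major, B is scale degree 6, i.e. vi.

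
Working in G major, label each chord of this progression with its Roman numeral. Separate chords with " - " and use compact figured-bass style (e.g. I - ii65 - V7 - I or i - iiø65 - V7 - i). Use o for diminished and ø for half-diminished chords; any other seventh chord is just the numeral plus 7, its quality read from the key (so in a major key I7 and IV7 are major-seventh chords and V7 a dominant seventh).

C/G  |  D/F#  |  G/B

C/G has root C, degree 4 in G major, so IV64.
D/F#: root D is the dominant; major triad there is V6.
G/B: major triad on G = scale degree 1 → I6.

IV64 - V6 - I6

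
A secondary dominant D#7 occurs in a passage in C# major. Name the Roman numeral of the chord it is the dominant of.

The chord is a dominant seventh chord on D#.
A dominant resolves down a perfect fifth: D# → G#. In C# major, G# is scale degree 5, i.e. V.

V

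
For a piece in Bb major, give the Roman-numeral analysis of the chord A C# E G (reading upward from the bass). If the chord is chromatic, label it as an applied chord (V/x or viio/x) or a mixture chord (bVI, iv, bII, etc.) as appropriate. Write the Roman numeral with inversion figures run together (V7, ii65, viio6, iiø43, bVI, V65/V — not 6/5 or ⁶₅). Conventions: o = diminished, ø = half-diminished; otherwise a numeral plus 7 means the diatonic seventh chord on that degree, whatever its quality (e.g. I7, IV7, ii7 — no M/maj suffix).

The pitches A-C#-E-G form a dominant seventh chord rooted on A.
A is not a diatonic chord root with this quality in Bb major, but it lies a perfect fifth above D (iii), so the chord functions as an applied dominant of iii.

V7/iii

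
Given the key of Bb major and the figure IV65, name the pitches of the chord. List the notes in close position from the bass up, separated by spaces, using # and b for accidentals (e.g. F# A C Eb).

In Bb major, the fourth degree is Eb, and the diatonic chord built there is a major seventh chord.
That chord is spelled Eb-G-Bb-D.
The figured bass 65 indicates first inversion, placing the third (G) in the bass: G-Bb-D-Eb.

G Bb D Eb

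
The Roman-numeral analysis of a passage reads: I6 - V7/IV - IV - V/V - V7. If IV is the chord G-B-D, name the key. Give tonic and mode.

D major

The anchor chord is a major triad on G, labeled IV.
IV on G implies G is the subdominant; that puts the tonic at D, and the uppercase numeral fits major mode.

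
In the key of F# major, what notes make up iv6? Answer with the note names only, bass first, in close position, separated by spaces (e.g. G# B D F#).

Scale degree 4 in F# major is B; here the chord built on it is altered to a minor triad. iv6 is the minor subdominant, borrowed from the parallel minor.
So the chord is B-D-F#, a minor triad.
The figured bass 6 indicates first inversion, placing the third (D) in the bass: D-F#-B.

D F# B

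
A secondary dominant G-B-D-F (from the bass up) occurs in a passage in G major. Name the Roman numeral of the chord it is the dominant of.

The chord is a dominant seventh chord on G.
A dominant resolves down a perfect fifth: G → C. In G major, C is scale degree 4, i.e. IV.

IV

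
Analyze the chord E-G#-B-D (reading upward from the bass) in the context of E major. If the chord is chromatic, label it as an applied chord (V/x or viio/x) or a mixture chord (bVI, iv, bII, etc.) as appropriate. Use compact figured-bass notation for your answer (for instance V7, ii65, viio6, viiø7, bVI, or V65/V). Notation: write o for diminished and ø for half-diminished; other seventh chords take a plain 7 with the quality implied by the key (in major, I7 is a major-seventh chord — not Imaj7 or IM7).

V7/IV

The pitches E-G#-B-D form a dominant seventh chord rooted on E.
E is not a diatonic chord root with this quality in E major, but it lies a perfect fifth above A (IV), so the chord functions as an applied dominant of IV.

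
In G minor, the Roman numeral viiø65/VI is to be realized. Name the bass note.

F

The applied chord viiø65/VI is rooted on D: D-F-Ab-C.
The figure 65 means first inversion — the third is in the bass.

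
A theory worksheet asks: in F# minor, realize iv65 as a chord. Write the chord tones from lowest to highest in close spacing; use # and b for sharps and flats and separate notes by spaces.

D F# A B

The numeral's case and figure indicate a minor seventh chord. In F# minor its root, scale degree 4, is B.
Stacking thirds from B gives B-D-F#-A.
The figured bass 65 indicates first inversion, placing the third (D) in the bass: D-F#-A-B.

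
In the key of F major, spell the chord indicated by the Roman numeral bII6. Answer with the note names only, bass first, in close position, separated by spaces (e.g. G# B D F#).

bII6 is the Neapolitan sixth — a major triad on the lowered second degree, here in its customary first inversion. In F major that root is Gb.
So the chord is Gb-Bb-Db, a major triad.
The figured bass 6 indicates first inversion, placing the third (Bb) in the bass: Bb-Db-Gb.

Bb Db Gb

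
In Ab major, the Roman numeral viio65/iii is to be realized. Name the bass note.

D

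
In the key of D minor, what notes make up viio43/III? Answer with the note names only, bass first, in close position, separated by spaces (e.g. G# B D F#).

Bb Db E G

The slash marks an applied leading-tone chord: viio of III. In D minor, III is F, so the leading tone to it is E, a half step below.
Building a fully diminished seventh chord on E gives E-G-Bb-Db.
With the 43 figure the chord is in second inversion; from the bass Bb upward in close position it reads Bb-Db-E-G.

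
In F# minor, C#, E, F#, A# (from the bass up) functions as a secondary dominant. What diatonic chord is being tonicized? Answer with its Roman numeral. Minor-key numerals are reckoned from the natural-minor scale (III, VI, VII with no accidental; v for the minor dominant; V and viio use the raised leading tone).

iv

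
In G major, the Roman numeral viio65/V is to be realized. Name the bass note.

E

The applied chord viio65/V is rooted on C#: C#-E-G-Bb.
The figure 65 means first inversion — the third is in the bass.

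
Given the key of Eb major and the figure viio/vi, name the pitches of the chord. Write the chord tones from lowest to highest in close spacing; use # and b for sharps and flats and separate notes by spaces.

The slash marks an applied leading-tone chord: viio of vi. In Eb major, vi is C, so the leading tone to it is B, a half step below.
Building a diminished triad on B gives B-D-F.

B D F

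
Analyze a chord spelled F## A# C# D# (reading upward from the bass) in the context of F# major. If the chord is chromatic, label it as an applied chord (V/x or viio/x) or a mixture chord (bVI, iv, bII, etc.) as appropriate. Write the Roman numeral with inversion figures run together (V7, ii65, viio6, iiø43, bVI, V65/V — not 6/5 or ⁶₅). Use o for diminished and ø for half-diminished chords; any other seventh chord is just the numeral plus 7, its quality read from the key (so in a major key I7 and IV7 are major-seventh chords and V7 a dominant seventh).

V65/ii

The pitches D#-F##-A#-C# form a dominant seventh chord rooted on D#.
D# is not a diatonic chord root with this quality in F# major, but it lies a perfect fifth above G# (ii), so the chord functions as an applied dominant of ii.
With F## in the bass the chord is in first inversion, so the figured bass is 65.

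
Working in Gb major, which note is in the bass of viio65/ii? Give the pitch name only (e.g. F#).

Bb

The applied chord viio65/ii is rooted on G: G-Bb-Db-Fb.
The figure 65 means first inversion — the third is in the bass.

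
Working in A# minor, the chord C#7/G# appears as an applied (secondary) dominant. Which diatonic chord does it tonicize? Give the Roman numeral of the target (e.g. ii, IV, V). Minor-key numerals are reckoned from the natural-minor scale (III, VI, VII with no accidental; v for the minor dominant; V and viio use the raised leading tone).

The chord is a dominant seventh chord on C#.
A dominant resolves down a perfect fifth: C# → F#. In A# minor, F# is scale degree 6, i.e. VI.

VI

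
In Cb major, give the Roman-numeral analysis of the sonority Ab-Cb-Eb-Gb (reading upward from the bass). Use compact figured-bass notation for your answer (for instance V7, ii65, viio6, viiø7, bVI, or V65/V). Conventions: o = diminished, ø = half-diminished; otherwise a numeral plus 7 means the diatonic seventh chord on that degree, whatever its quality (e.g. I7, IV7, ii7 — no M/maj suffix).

The pitches Ab-Cb-Eb-Gb form a minor seventh chord rooted on Ab.
In Cb major, Ab is the submediant; the diatonic minor seventh chord there is vi7.

vi7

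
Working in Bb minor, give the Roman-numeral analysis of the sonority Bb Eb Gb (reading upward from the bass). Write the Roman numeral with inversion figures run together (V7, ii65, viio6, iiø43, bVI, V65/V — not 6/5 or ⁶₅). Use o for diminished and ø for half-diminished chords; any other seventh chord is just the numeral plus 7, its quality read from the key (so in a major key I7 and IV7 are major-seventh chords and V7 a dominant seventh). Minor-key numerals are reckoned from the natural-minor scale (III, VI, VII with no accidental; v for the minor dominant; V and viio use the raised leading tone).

The pitches Eb-Gb-Bb form a minor triad rooted on Eb.
In Bb minor, Eb is the subdominant; the diatonic minor triad there is iv.
With Bb in the bass the chord is in second inversion, so the figured bass is 64.

iv64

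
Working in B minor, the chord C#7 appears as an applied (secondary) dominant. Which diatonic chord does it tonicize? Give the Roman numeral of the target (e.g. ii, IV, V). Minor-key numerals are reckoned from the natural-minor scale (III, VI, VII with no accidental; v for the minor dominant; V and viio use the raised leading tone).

V

The chord is a dominant seventh chord on C#.
A dominant resolves down a perfect fifth: C# → F#. In B minor, F# is scale degree 5, i.e. V.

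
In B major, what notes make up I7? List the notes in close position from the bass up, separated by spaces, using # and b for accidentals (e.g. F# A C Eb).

B D# F# A#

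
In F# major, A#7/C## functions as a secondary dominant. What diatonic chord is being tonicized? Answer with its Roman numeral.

vi

The chord is a dominant seventh chord on A#.
A dominant resolves down a perfect fifth: A# → D#. In F# major, D# is scale degree 6, i.e. vi.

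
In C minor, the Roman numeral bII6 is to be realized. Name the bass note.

bII in C minor has root Db; the chord is Db-F-Ab.
The figure 6 means first inversion — the third is in the bass.

F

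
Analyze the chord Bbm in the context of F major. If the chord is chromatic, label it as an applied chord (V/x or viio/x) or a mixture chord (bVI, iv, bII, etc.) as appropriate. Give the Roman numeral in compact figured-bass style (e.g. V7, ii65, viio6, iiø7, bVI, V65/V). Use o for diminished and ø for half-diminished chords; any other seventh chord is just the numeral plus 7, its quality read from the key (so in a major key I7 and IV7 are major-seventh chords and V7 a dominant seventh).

Stacked in thirds the chord is Bb-Db-F: a minor triad on Bb.
Bb is the fourth degree of F major. This is the minor subdominant, borrowed from the parallel minor.

iv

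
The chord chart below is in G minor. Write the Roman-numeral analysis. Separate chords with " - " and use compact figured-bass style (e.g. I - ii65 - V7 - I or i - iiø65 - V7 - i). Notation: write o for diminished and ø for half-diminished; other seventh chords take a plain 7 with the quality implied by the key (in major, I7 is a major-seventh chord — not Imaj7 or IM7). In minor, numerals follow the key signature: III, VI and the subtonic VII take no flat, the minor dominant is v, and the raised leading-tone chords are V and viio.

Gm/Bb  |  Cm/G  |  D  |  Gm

i6 - iv64 - V - i

Gm/Bb: root G is the tonic; minor triad there is i6.
Cm/G: minor triad on C = scale degree 4 → iv64.
D: root D is the dominant; major triad there is V.
Gm has root G, degree 1 in G minor, so i.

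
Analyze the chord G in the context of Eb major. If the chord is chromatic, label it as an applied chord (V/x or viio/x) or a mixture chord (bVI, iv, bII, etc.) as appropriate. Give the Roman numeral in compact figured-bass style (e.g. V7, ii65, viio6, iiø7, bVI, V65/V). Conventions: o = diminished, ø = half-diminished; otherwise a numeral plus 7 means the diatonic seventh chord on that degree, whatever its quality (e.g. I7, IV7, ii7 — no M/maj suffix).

V/vi

The pitches G-B-D form a major triad rooted on G.
G is not a diatonic chord root with this quality in Eb major, but it lies a perfect fifth above C (vi), so the chord functions as an applied dominant of vi.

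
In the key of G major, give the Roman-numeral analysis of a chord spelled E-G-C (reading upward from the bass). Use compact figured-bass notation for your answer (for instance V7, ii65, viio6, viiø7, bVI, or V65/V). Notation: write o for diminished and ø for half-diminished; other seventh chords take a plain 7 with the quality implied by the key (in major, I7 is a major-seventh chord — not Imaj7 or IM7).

IV6

Stacked in thirds the chord is C-E-G: a major triad on C.
In G major, C is the subdominant; the diatonic major triad there is IV.
With E in the bass the chord is in first inversion, so the figured bass is 6.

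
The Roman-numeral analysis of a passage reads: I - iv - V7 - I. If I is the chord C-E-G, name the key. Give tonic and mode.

C major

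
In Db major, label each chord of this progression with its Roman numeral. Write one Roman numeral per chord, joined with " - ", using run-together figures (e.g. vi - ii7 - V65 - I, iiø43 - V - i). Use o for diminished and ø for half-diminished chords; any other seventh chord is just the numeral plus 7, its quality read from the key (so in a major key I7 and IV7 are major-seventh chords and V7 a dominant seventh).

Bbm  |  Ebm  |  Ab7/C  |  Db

vi - ii - V65 - I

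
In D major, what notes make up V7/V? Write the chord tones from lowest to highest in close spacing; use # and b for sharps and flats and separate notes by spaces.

The slash means an applied dominant: we want the dominant of V. In D major, V is A major, and its dominant is built on E.
Building a dominant seventh chord on E gives E-G#-B-D.

E G# B D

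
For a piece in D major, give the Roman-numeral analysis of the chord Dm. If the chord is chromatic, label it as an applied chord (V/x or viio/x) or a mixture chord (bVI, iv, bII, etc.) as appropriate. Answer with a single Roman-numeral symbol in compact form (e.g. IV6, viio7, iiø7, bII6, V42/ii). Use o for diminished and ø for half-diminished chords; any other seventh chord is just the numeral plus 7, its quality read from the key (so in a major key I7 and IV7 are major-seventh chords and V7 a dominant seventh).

Stacked in thirds the chord is D-F-A: a minor triad on D.
D is the first degree of D major. This is the minor tonic, borrowed from the parallel minor.

i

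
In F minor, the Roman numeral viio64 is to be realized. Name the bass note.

Bb

viio in F minor has root E; the chord is E-G-Bb.
The figure 64 means second inversion — the fifth is in the bass.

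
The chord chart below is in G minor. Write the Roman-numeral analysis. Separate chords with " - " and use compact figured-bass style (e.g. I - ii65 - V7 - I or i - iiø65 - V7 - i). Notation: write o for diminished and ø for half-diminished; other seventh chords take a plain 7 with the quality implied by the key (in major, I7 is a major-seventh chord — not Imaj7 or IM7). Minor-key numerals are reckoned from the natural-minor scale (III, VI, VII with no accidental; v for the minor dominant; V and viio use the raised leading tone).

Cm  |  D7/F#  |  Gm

Cm has root C, degree 4 in G minor, so iv.
D7/F#: dominant seventh chord on D = scale degree 5 → V65.
Gm: minor triad on G = scale degree 1 → i.

iv - V65 - i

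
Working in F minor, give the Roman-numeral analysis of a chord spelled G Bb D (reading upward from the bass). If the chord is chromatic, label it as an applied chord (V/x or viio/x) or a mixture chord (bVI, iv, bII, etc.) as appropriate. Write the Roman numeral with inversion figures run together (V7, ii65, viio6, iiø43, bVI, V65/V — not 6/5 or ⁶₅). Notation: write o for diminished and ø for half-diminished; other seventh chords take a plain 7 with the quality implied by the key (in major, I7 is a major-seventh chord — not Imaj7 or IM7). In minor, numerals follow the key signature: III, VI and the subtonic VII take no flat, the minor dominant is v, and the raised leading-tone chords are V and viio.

ii

The pitches G-Bb-D form a minor triad rooted on G.
G is the second degree of F minor. This is the minor supertonic, borrowed from the parallel major (the Dorian ii).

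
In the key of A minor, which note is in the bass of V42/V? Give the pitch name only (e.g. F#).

A

The applied chord V42/V is rooted on B: B-D#-F#-A.
The figure 42 means third inversion — the seventh is in the bass.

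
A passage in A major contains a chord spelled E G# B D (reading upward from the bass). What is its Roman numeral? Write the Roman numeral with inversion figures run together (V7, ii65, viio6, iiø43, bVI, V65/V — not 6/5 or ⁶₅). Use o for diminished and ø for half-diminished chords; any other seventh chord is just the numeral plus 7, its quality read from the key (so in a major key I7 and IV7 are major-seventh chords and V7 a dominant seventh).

The pitches E-G#-B-D form a dominant seventh chord rooted on E.
E is scale degree 5 in A major, and a dominant seventh chord on that degree is written V7.

V7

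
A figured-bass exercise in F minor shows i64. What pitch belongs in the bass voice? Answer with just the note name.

i in F minor has root F; the chord is F-Ab-C.
The figure 64 means second inversion — the fifth is in the bass.

C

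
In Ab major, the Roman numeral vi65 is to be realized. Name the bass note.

Ab

vi in Ab major has root F; the chord is F-Ab-C-Eb.
The figure 65 means first inversion — the third is in the bass.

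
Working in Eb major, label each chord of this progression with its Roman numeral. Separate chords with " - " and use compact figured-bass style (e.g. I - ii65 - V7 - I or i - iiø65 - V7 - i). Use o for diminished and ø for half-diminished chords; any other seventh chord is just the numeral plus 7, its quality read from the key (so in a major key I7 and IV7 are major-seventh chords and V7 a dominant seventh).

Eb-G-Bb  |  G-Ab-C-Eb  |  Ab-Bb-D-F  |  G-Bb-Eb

I - IV42 - V42 - I6

Eb-G-Bb: root Eb is the tonic; major triad there is I.
G-Ab-C-Eb: major seventh chord on Ab = scale degree 4 → IV42.
Ab-Bb-D-F has root Bb, degree 5 in Eb major, so V42.
G-Bb-Eb: major triad on Eb = scale degree 1 → I6.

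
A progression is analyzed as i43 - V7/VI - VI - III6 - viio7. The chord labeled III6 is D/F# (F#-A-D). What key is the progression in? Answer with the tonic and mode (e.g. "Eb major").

B minor

The chord D/F# is a major triad rooted on D; its label is III6.
If D is scale degree 3 and the mode makes that degree carry a major triad, the tonic is B and the mode is minor.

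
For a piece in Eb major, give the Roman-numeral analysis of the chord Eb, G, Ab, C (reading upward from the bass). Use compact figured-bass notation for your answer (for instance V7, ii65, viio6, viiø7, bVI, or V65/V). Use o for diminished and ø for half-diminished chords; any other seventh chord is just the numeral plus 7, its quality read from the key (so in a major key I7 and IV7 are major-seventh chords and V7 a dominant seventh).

The pitches Ab-C-Eb-G form a major seventh chord rooted on Ab.
In Eb major, Ab is the subdominant; the diatonic major seventh chord there is IV7.
With Eb in the bass the chord is in second inversion, so the figured bass is 43.

IV43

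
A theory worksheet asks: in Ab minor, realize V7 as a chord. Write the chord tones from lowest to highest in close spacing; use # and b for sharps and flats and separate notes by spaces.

In Ab minor, the dominant is Eb. The dominant is major (leading tone raised), so V is a dominant seventh chord.
That chord is spelled Eb-G-Bb-Db.

Eb G Bb Db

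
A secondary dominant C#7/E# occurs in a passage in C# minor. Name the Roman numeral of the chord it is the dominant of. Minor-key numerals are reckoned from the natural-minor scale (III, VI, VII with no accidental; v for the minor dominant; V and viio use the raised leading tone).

iv

The chord is a dominant seventh chord on C#.
A dominant resolves down a perfect fifth: C# → F#. In C# minor, F# is scale degree 4, i.e. iv.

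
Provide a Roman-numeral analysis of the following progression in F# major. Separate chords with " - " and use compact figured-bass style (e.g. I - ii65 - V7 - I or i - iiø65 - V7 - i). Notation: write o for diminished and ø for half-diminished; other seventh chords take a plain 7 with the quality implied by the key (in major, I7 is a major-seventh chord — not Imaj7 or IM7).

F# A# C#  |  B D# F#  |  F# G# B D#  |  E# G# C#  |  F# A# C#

F#-A#-C# has root F#, degree 1 in F# major, so I.
B-D#-F#: root B is the subdominant; major triad there is IV.
F#-G#-B-D#: root G# is the supertonic; minor seventh chord there is ii42.
E#-G#-C#: major triad on C# = scale degree 5 → V6.
F#-A#-C# has root F#, degree 1 in F# major, so I.

I - IV - ii42 - V6 - I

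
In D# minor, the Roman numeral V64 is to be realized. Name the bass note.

V in D# minor has root A#; the chord is A#-C##-E#.
The figure 64 means second inversion — the fifth is in the bass.

E#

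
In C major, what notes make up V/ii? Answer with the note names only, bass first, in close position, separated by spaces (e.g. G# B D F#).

The slash means an applied dominant: we want the dominant of ii. In C major, ii is D minor, and its dominant is built on A.
Building a major triad on A gives A-C#-E.

A C# E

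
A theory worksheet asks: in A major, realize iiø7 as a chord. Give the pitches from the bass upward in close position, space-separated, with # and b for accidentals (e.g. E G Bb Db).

B D F A

iiø7 is the half-diminished supertonic seventh, borrowed from the parallel minor. In A major that root is B.
So the chord is B-D-F-A, a half-diminished seventh chord.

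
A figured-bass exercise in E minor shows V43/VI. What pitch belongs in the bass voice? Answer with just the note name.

The applied chord V43/VI is rooted on G: G-B-D-F.
The figure 43 means second inversion — the fifth is in the bass.

D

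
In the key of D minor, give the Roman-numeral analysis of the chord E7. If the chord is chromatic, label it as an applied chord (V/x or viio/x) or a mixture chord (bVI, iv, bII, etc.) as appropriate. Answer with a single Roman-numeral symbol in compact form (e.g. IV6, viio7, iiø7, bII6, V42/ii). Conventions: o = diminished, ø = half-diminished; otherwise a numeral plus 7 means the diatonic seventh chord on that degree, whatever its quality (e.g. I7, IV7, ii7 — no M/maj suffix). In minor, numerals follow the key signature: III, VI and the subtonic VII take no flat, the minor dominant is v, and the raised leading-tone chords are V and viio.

The pitches E-G#-B-D form a dominant seventh chord rooted on E.
E is not a diatonic chord root with this quality in D minor, but it lies a perfect fifth above A (V), so the chord functions as an applied dominant of V.

V7/V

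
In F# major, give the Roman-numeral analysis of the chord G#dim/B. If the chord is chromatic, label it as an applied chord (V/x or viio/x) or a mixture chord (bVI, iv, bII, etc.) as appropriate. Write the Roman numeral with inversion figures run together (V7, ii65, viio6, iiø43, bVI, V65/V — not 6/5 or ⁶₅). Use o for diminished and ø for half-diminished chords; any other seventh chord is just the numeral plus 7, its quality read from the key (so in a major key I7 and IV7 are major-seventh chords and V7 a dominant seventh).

iio6

Stacked in thirds the chord is G#-B-D: a diminished triad on G#.
G# is the second degree of F# major. This is the diminished supertonic triad, borrowed from the parallel minor.
With B in the bass the chord is in first inversion, so the figured bass is 6.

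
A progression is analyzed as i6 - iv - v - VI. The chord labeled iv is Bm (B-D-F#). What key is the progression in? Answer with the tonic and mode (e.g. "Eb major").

F# minor

The chord Bm is a minor triad rooted on B; its label is iv.
Counting down 3 scale steps from B places the tonic on F#; a minor triad on degree 4 is diatonic only in minor.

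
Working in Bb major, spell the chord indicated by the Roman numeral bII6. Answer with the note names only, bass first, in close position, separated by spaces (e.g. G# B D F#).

bII6 is the Neapolitan sixth — a major triad on the lowered second degree, here in its customary first inversion. In Bb major that root is Cb.
So the chord is Cb-Eb-Gb, a major triad.
The figured bass 6 indicates first inversion, placing the third (Eb) in the bass: Eb-Gb-Cb.

Eb Gb Cb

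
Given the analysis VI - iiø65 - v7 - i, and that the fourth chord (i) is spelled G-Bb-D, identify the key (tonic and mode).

G minor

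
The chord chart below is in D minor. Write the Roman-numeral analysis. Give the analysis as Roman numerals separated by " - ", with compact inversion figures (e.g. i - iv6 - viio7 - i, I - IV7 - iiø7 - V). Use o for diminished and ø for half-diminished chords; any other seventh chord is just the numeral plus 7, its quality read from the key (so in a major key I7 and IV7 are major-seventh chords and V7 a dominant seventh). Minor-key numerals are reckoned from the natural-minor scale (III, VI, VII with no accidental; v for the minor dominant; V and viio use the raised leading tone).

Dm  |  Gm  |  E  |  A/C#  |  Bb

i - iv - V/V - V6 - VI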